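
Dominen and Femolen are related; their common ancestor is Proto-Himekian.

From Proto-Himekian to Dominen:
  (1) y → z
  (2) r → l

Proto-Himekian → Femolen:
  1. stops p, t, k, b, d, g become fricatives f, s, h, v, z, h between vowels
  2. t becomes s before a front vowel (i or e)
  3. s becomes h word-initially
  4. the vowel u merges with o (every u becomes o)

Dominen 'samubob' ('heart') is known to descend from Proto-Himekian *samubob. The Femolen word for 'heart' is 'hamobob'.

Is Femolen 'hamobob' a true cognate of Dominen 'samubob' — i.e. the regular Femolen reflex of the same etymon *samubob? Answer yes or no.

Derive the expected Femolen reflex of *samubob:
Femolen: start from *samubob.
  rule 1 (intervocalic lenition): samubob → samuvob
  rule 2: no change — samuvob
  rule 3 (debuccalisation): samuvob → hamuvob
  rule 4 (vowel merger): hamuvob → hamovob
  ⇒ Femolen hamovob
The regular Femolen reflex would be 'hamovob', but the attested form is 'hamobob'. The correspondence is irregular, so they are not cognates (the Femolen form has a different source).

no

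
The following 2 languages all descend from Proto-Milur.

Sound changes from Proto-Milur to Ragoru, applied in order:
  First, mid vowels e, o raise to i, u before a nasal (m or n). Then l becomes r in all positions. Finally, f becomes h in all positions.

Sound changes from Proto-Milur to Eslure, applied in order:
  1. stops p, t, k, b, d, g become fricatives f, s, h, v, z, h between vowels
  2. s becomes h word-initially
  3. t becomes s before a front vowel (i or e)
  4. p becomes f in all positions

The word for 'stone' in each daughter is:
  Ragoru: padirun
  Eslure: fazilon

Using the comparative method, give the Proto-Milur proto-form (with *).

*padilon

Position 3: Ragoru has d, Eslure has z. Ragoru preserves d here (none of its changes turn any other segment into d), so the proto-segment is *d.
Position 6: Ragoru has u, Eslure has o. Eslure preserves o here (none of its changes turn any other segment into o), so the proto-segment is *o.
Position 1: Ragoru has p, Eslure has f. Ragoru preserves p here (none of its changes turn any other segment into p), so the proto-segment is *p.
This points to *padilon. Verify forward in each daughter:
Ragoru: *padilon > padilun > padirun  (by pre-nasal raising, unconditioned shift)
Eslure: start from *padilon.
  rule 1 (intervocalic lenition): padilon → pazilon
  rule 2: no change — pazilon
  rule 3: no change — pazilon
  rule 4 (unconditioned shift): pazilon → fazilon
  ⇒ Eslure fazilon
*padilon is the unique common source.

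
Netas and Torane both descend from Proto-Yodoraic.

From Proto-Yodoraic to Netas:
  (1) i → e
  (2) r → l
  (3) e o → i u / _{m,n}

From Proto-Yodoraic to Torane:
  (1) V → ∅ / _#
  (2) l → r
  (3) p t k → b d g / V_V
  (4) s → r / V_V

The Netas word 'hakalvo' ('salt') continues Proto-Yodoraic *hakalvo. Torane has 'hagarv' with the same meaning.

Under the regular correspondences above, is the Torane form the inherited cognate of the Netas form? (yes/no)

yes

Derive the expected Torane reflex of *hakalvo:
Torane: *hakalvo
  hakalvo → hakalv   [apocope]
  hakalv → hakarv   [unconditioned shift]
  hakarv → hagarv   [intervocalic voicing]
  hagarv (rule 4 does not apply)
  giving Torane hagarv.
Torane 'hagarv' matches the regular reflex exactly, so the pair is cognate.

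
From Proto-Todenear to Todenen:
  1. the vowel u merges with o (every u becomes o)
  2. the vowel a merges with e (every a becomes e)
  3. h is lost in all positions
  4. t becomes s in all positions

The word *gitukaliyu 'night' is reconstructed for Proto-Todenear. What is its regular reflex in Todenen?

Todenen: *gitukaliyu > gitokaliyo > gitokeliyo > gisokeliyo  (by vowel merger, vowel merger, unconditioned shift)

gisokeliyo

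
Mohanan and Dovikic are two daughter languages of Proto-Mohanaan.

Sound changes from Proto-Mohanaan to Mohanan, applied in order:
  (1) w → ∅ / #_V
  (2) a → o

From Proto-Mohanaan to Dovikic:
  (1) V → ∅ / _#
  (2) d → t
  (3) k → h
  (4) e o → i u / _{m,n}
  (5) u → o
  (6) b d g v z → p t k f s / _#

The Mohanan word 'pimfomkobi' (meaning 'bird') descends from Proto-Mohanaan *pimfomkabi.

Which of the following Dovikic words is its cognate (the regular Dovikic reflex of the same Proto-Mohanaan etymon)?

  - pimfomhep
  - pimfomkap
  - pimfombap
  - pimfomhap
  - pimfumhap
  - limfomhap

pimfomhap

Dovikic: start from *pimfomkabi.
  rule 1 (apocope): pimfomkabi → pimfomkab
  rule 2: no change — pimfomkab
  rule 3 (unconditioned shift): pimfomkab → pimfomhab
  rule 4 (pre-nasal raising): pimfomhab → pimfumhab
  rule 5 (vowel merger): pimfumhab → pimfomhab
  rule 6 (final devoicing): pimfomhab → pimfomhap
  ⇒ Dovikic pimfomhap
Only 'pimfomhap' matches the regular Dovikic development of *pimfomkabi.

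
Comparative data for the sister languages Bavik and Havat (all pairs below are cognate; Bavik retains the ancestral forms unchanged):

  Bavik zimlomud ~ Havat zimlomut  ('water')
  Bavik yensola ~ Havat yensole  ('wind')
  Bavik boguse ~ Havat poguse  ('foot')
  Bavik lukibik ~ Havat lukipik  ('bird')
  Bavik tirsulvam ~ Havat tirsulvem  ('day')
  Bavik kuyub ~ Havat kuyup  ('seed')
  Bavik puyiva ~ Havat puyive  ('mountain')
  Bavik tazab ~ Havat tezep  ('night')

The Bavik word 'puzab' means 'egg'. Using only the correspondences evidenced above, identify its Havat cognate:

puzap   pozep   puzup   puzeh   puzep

tazab ~ tezep — Bavik a corresponds to Havat e after a consonant, before a labial obstruent.
kuyub ~ kuyup, tazab ~ tezep — Bavik b corresponds to Havat p word-finally.
Applying these to Bavik 'puzab':
  puzab → puzeb   (a→e after a consonant, before a labial obstruent)
  puzeb → puzep   (b→p word-finally)
So the Havat cognate is 'puzep'.

puzep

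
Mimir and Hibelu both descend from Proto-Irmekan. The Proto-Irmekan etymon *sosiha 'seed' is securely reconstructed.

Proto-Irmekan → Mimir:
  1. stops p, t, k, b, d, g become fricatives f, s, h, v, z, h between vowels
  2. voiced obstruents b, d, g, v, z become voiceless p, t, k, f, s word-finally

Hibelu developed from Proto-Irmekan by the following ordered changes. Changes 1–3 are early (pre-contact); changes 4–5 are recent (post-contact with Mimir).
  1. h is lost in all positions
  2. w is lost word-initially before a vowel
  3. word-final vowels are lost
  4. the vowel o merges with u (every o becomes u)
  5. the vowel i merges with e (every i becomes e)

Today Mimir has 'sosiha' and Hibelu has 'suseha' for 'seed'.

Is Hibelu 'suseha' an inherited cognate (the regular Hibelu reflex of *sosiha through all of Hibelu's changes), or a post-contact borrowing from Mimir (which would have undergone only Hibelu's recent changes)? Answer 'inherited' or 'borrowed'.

If inherited, *sosiha would pass through all of Hibelu's changes:
Hibelu: start from *sosiha.
  rule 1 (h-loss): sosiha → sosia
  rule 2: no change — sosia
  rule 3 (apocope): sosia → sosi
  rule 4 (vowel merger): sosi → susi
  rule 5 (vowel merger): susi → suse
  ⇒ Hibelu suse
If borrowed from Mimir 'sosiha' after the early changes, it would undergo only the recent ones:
  rule 4 (vowel merger): sosiha → susiha
  rule 5 (vowel merger): susiha → suseha
  ⇒ as a loan: suseha
Hibelu 'suseha' matches the loan outcome 'suseha', not the inherited 'suse' — it skipped the early Hibelu changes, so it was borrowed from Mimir.

borrowed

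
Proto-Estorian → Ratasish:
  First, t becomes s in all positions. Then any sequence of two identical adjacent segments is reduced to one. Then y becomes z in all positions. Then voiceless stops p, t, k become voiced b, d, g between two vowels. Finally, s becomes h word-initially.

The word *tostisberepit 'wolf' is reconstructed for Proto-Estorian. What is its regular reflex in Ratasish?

hosisberebis

Ratasish: start from *tostisberepit.
  rule 1 (unconditioned shift): tostisberepit → sossisberepis
  rule 2 (degemination): sossisberepis → sosisberepis
  rule 3: no change — sosisberepis
  rule 4 (intervocalic voicing): sosisberepis → sosisberebis
  rule 5 (debuccalisation): sosisberebis → hosisberebis
  ⇒ Ratasish hosisberebis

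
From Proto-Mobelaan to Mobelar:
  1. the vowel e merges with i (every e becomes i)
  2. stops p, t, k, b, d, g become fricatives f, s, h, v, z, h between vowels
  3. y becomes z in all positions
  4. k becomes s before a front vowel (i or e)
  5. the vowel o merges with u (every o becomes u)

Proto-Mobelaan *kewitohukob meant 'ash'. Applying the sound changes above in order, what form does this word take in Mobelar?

siwisuhuhub

Mobelar: *kewitohukob > kiwitohukob > kiwisohuhob > siwisohuhob > siwisuhuhub  (by vowel merger, intervocalic lenition, palatalisation, vowel merger)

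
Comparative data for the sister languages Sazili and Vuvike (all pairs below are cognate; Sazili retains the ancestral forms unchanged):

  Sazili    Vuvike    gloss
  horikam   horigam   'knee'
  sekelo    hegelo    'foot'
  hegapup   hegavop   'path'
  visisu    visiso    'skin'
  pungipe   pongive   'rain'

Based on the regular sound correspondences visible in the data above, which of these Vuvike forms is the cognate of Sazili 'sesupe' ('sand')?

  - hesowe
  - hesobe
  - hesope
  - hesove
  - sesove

sekelo ~ hegelo — Sazili s corresponds to Vuvike h word-initially before a front vowel.
hegapup ~ hegavop — Sazili u corresponds to Vuvike o after a consonant, before a labial obstruent.
pungipe ~ pongive — Sazili p corresponds to Vuvike v between vowels (before a front vowel).
Applying these to Sazili 'sesupe':
  sesupe → hesupe   (s→h word-initially before a front vowel)
  hesupe → hesope   (u→o after a consonant, before a labial obstruent)
  hesope → hesove   (p→v between vowels (before a front vowel))
So the Vuvike cognate is 'hesove'.

hesove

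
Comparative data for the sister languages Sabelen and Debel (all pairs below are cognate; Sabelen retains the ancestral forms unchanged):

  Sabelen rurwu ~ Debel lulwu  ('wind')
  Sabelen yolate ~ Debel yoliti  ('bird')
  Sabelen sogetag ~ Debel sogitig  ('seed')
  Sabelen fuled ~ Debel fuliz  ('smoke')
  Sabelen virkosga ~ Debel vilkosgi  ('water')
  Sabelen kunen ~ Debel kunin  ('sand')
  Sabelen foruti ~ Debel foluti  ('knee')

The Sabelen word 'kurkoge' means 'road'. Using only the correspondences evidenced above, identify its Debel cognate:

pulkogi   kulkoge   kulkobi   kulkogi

rurwu ~ lulwu, virkosga ~ vilkosgi — Sabelen r corresponds to Debel l after a vowel, before a consonant other than r, m, n, p, b, f, v.
yolate ~ yoliti — Sabelen e corresponds to Debel i word-finally.
Applying these to Sabelen 'kurkoge':
  kurkoge → kulkoge   (r→l after a vowel, before a consonant other than r, m, n, p, b, f, v)
  kulkoge → kulkogi   (e→i word-finally)
So the Debel cognate is 'kulkogi'.

kulkogi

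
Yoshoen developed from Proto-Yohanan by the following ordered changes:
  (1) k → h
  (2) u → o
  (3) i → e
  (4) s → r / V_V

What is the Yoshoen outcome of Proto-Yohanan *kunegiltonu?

Yoshoen: *kunegiltonu
  kunegiltonu → hunegiltonu   [unconditioned shift]
  hunegiltonu → honegiltono   [vowel merger]
  honegiltono → honegeltono   [vowel merger]
  honegeltono (rule 4 does not apply)
  giving Yoshoen honegeltono.

honegeltono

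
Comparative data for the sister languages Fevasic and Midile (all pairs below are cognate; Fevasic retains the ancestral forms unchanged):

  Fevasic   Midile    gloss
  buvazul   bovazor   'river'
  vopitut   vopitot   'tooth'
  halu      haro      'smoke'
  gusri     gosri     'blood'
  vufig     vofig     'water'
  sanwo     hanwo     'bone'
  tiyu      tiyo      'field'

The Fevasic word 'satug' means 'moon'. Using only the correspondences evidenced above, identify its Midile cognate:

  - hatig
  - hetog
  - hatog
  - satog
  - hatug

sanwo ~ hanwo — Fevasic s corresponds to Midile h word-initially before a back vowel.
buvazul ~ bovazor, vopitut ~ vopitot — Fevasic u corresponds to Midile o after a consonant, before a consonant other than r, m, n, p, b, f, v.
Applying these to Fevasic 'satug':
  satug → hatug   (s→h word-initially before a back vowel)
  hatug → hatog   (u→o after a consonant, before a consonant other than r, m, n, p, b, f, v)
So the Midile cognate is 'hatog'.

hatog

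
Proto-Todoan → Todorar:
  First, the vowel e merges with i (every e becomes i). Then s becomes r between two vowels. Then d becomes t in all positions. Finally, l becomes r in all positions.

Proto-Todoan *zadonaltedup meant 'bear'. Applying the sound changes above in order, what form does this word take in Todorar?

zatonartitup

Todorar: *zadonaltedup
  zadonaltedup → zadonaltidup   [vowel merger]
  zadonaltidup (rule 2 does not apply)
  zadonaltidup → zatonaltitup   [unconditioned shift]
  zatonaltitup → zatonartitup   [unconditioned shift]
  giving Todorar zatonartitup.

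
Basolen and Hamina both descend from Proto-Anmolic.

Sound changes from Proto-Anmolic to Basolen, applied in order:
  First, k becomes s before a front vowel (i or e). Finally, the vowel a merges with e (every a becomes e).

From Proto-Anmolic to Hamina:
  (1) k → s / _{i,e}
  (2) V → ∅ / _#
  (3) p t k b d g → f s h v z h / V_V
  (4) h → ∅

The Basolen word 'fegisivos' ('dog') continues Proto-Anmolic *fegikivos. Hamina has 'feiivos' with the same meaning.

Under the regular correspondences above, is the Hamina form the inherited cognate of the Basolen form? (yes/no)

Derive the expected Hamina reflex of *fegikivos:
Hamina: start from *fegikivos.
  rule 1 (palatalisation): fegikivos → fegisivos
  rule 2: no change — fegisivos
  rule 3 (intervocalic lenition): fegisivos → fehisivos
  rule 4 (h-loss): fehisivos → feisivos
  ⇒ Hamina feisivos
The regular Hamina reflex would be 'feisivos', but the attested form is 'feiivos'. The correspondence is irregular, so they are not cognates (the Hamina form has a different source).

no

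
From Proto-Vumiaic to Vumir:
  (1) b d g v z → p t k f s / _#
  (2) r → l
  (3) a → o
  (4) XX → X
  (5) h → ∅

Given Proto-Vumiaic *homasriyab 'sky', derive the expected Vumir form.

Vumir: *homasriyab > homasriyap > homasliyap > homosliyop > omosliyop  (by final devoicing, unconditioned shift, vowel merger, h-loss)

omosliyop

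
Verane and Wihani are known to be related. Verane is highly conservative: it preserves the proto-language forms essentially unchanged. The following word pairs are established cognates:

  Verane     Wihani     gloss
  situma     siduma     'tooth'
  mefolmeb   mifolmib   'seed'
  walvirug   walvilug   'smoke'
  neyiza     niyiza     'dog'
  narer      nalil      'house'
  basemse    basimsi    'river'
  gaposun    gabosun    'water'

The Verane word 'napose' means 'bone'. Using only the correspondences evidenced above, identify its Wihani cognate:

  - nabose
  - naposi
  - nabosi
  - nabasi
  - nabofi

nabosi

gaposun ~ gabosun — Verane p corresponds to Wihani b between vowels (before a back vowel).
basemse ~ basimsi — Verane e corresponds to Wihani i word-finally.
Applying these to Verane 'napose':
  napose → nabose   (p→b between vowels (before a back vowel))
  nabose → nabosi   (e→i word-finally)
So the Wihani cognate is 'nabosi'.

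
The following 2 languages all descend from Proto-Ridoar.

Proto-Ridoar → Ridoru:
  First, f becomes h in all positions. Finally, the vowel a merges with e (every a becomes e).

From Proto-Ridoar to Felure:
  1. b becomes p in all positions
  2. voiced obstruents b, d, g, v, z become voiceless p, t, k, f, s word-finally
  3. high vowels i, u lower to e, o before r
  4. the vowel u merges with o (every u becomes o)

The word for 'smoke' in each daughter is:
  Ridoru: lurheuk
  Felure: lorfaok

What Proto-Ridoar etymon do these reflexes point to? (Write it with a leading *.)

Position 5: Ridoru has e, Felure has a. Felure preserves a here (none of its changes turn any other segment into a), so the proto-segment is *a.
Position 4: Ridoru has h, Felure has f. Taking the neighbouring segments as reconstructed: Ridoru h could go back to *f or *h; Felure f can only go back to *f — the one source consistent with every daughter is *f.
Position 6: Ridoru has u, Felure has o. Ridoru preserves u here (none of its changes turn any other segment into u), so the proto-segment is *u.
This points to *lurfauk. Verify forward in each daughter:
Ridoru: *lurfauk
  lurfauk → lurhauk   [unconditioned shift]
  lurhauk → lurheuk   [vowel merger]
  giving Ridoru lurheuk.
Felure: start from *lurfauk.
  rule 1: no change — lurfauk
  rule 2: no change — lurfauk
  rule 3 (pre-rhotic lowering): lurfauk → lorfauk
  rule 4 (vowel merger): lorfauk → lorfaok
  ⇒ Felure lorfaok
No other proto-form is consistent with every reflex, so the reconstruction is *lurfauk.

*lurfauk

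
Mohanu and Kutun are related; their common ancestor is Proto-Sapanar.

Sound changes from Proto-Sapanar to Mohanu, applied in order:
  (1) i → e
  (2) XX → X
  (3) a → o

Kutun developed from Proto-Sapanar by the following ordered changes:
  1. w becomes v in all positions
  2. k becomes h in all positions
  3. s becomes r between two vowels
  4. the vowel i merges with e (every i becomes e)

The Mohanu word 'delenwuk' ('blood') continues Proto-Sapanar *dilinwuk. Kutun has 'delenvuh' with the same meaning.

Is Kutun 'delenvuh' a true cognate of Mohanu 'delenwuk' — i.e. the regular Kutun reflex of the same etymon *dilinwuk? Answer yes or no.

yes

Derive the expected Kutun reflex of *dilinwuk:
Kutun: *dilinwuk
  dilinwuk → dilinvuk   [unconditioned shift]
  dilinvuk → dilinvuh   [unconditioned shift]
  dilinvuh (rule 3 does not apply)
  dilinvuh → delenvuh   [vowel merger]
  giving Kutun delenvuh.
Kutun 'delenvuh' matches the regular reflex exactly, so the pair is cognate.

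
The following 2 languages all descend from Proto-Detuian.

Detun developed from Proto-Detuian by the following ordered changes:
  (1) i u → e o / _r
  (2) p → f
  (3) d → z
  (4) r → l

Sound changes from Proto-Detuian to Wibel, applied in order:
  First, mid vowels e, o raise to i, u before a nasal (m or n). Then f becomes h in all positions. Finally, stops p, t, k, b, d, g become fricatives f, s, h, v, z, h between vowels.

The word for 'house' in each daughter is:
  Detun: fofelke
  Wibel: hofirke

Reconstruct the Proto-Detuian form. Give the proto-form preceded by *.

Position 4: Detun has e, Wibel has i. Taking the neighbouring segments as reconstructed: Detun e could go back to *e or *i; Wibel i can only go back to *i — the one source consistent with every daughter is *i.
Position 1: Detun has f, Wibel has h. Taking the neighbouring segments as reconstructed: Detun f could go back to *p or *f; Wibel h could go back to *f or *h — the one source consistent with every daughter is *f.
Verify the candidate proto-form against each daughter:
Detun: *fopirke
  fopirke → foperke   [pre-rhotic lowering]
  foperke → foferke   [unconditioned shift]
  foferke (rule 3 does not apply)
  foferke → fofelke   [unconditioned shift]
  giving Detun fofelke.
Wibel: *fopirke
  fopirke (rule 1 does not apply)
  fopirke → hopirke   [unconditioned shift]
  hopirke → hofirke   [intervocalic lenition]
  giving Wibel hofirke.
No other proto-form is consistent with every reflex, so the reconstruction is *fopirke.

*fopirke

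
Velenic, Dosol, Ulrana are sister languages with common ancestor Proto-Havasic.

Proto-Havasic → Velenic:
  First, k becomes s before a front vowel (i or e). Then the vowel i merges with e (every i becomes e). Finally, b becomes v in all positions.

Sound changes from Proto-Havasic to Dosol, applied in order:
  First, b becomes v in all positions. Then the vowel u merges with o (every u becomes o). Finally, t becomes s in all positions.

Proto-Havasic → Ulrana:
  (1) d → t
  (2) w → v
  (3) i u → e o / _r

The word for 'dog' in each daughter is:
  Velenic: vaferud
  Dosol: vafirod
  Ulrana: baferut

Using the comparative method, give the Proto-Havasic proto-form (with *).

Position 6: Velenic has u, Dosol has o, Ulrana has u. Velenic preserves u here (none of its changes turn any other segment into u), so the proto-segment is *u.
Position 4: Velenic has e, Dosol has i, Ulrana has e. Dosol preserves i here (none of its changes turn any other segment into i), so the proto-segment is *i.
Verify the candidate proto-form against each daughter:
Velenic: start from *bafirud.
  rule 1: no change — bafirud
  rule 2 (vowel merger): bafirud → baferud
  rule 3 (unconditioned shift): baferud → vaferud
  ⇒ Velenic vaferud
Dosol: *bafirud > vafirud > vafirod  (by unconditioned shift, vowel merger)
Ulrana: *bafirud
  bafirud → bafirut   [unconditioned shift]
  bafirut (rule 2 does not apply)
  bafirut → baferut   [pre-rhotic lowering]
  giving Ulrana baferut.
No other proto-form is consistent with every reflex, so the reconstruction is *bafirud.

*bafirud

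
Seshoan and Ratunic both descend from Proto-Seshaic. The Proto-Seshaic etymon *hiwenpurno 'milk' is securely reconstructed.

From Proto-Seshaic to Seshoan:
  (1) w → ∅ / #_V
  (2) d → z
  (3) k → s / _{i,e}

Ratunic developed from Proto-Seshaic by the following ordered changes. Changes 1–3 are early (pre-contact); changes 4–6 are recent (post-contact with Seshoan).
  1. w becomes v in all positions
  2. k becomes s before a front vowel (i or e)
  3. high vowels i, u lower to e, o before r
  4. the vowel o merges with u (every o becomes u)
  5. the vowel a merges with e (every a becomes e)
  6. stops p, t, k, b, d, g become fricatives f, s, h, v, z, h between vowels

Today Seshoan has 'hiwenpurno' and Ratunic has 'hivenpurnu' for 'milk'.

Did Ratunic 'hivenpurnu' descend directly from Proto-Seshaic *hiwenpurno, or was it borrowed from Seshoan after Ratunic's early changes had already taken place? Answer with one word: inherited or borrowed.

If inherited, *hiwenpurno would pass through all of Ratunic's changes:
Ratunic: start from *hiwenpurno.
  rule 1 (unconditioned shift): hiwenpurno → hivenpurno
  rule 2: no change — hivenpurno
  rule 3 (pre-rhotic lowering): hivenpurno → hivenporno
  rule 4 (vowel merger): hivenporno → hivenpurnu
  rule 5: no change — hivenpurnu
  rule 6: no change — hivenpurnu
  ⇒ Ratunic hivenpurnu
If borrowed from Seshoan 'hiwenpurno' after the early changes, it would undergo only the recent ones:
  rule 4 (vowel merger): hiwenpurno → hiwenpurnu
  rule 5 (vowel merger): no change (hiwenpurnu)
  rule 6 (intervocalic lenition): no change (hiwenpurnu)
  ⇒ as a loan: hiwenpurnu
Ratunic 'hivenpurnu' matches the inherited outcome exactly, so it is an inherited cognate, not a loan.

inherited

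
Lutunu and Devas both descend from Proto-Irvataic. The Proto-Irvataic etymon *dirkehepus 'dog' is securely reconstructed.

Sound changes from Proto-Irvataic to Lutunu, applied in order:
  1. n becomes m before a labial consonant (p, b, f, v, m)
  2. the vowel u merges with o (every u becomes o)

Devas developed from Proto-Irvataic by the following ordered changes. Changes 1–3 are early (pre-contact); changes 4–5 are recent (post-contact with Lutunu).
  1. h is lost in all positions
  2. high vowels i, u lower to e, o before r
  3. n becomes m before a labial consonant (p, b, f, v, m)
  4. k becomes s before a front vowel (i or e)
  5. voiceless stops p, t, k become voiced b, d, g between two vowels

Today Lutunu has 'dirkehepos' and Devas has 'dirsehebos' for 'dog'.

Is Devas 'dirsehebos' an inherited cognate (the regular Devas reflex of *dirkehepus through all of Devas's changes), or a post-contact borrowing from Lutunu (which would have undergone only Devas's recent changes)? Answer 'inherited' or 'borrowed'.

borrowed

If inherited, *dirkehepus would pass through all of Devas's changes:
Devas: *dirkehepus > dirkeepus > derkeepus > derseepus > derseebus  (by h-loss, pre-rhotic lowering, palatalisation, intervocalic voicing)
If borrowed from Lutunu 'dirkehepos' after the early changes, it would undergo only the recent ones:
  rule 4 (palatalisation): dirkehepos → dirsehepos
  rule 5 (intervocalic voicing): dirsehepos → dirsehebos
  ⇒ as a loan: dirsehebos
Devas 'dirsehebos' matches the loan outcome 'dirsehebos', not the inherited 'derseebus' — it skipped the early Devas changes, so it was borrowed from Lutunu.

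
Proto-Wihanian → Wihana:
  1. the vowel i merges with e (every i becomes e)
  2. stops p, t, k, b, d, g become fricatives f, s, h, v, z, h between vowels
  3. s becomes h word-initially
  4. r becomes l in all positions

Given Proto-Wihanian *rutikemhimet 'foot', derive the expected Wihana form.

Wihana: *rutikemhimet > rutekemhemet > rusehemhemet > lusehemhemet  (by vowel merger, intervocalic lenition, unconditioned shift)

lusehemhemet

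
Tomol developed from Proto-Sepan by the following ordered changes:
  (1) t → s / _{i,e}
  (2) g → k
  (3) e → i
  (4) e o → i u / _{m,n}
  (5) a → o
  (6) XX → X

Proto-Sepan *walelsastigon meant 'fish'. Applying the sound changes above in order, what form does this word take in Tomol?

Tomol: *walelsastigon
  walelsastigon → walelsassigon   [palatalisation]
  walelsassigon → walelsassikon   [unconditioned shift]
  walelsassikon → walilsassikon   [vowel merger]
  walilsassikon → walilsassikun   [pre-nasal raising]
  walilsassikun → wolilsossikun   [vowel merger]
  wolilsossikun → wolilsosikun   [degemination]
  giving Tomol wolilsosikun.

wolilsosikun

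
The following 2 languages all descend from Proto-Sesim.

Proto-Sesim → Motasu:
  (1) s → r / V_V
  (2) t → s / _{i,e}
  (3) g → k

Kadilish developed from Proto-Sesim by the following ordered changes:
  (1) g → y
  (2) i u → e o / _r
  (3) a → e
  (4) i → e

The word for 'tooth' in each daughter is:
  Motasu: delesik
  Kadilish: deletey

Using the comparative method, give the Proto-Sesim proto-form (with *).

Position 5: Motasu has s, Kadilish has t. Kadilish preserves t here (none of its changes turn any other segment into t), so the proto-segment is *t.
Position 6: Motasu has i, Kadilish has e. Motasu preserves i here (none of its changes turn any other segment into i), so the proto-segment is *i.
Verify the candidate proto-form against each daughter:
Motasu: *deletig
  deletig (rule 1 does not apply)
  deletig → delesig   [palatalisation]
  delesig → delesik   [unconditioned shift]
  giving Motasu delesik.
Kadilish: *deletig
  deletig → deletiy   [unconditioned shift]
  deletiy (rule 2 does not apply)
  deletiy (rule 3 does not apply)
  deletiy → deletey   [vowel merger]
  giving Kadilish deletey.
Only *deletig yields all of Motasu delesik, Kadilish deletey.

*deletig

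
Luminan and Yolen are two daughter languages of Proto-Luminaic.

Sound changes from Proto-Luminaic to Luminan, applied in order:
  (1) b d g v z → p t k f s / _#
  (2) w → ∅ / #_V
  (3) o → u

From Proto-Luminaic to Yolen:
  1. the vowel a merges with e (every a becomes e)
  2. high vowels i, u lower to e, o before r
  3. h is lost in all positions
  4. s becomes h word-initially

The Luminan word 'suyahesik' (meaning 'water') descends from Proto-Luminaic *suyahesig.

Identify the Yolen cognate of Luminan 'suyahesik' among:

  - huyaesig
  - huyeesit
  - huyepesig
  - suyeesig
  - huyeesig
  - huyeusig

Yolen: *suyahesig > suyehesig > suyeesig > huyeesig  (by vowel merger, h-loss, debuccalisation)
Only 'huyeesig' matches the regular Yolen development of *suyahesig.

huyeesig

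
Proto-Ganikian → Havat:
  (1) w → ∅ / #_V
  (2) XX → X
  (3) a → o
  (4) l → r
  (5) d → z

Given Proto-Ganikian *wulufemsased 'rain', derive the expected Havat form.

urufemsosez

Havat: *wulufemsased
  wulufemsased → ulufemsased   [glide loss]
  ulufemsased (rule 2 does not apply)
  ulufemsased → ulufemsosed   [vowel merger]
  ulufemsosed → urufemsosed   [unconditioned shift]
  urufemsosed → urufemsosez   [unconditioned shift]
  giving Havat urufemsosez.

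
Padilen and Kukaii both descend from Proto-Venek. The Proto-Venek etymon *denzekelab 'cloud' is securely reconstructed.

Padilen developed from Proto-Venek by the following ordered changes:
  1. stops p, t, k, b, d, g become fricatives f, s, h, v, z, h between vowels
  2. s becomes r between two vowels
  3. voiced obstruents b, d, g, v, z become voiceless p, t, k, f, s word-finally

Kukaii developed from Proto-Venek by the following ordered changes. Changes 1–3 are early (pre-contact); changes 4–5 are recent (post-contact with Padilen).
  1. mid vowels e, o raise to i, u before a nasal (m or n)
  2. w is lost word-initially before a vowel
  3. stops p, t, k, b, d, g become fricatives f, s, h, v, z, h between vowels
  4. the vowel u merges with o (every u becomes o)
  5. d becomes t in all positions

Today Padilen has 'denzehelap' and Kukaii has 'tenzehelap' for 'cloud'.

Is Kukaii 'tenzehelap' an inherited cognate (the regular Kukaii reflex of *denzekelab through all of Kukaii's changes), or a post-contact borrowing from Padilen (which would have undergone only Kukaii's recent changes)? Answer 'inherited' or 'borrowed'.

If inherited, *denzekelab would pass through all of Kukaii's changes:
Kukaii: *denzekelab > dinzekelab > dinzehelab > tinzehelab  (by pre-nasal raising, intervocalic lenition, unconditioned shift)
If borrowed from Padilen 'denzehelap' after the early changes, it would undergo only the recent ones:
  rule 4 (vowel merger): no change (denzehelap)
  rule 5 (unconditioned shift): denzehelap → tenzehelap
  ⇒ as a loan: tenzehelap
Kukaii 'tenzehelap' matches the loan outcome 'tenzehelap', not the inherited 'tinzehelab' — it skipped the early Kukaii changes, so it was borrowed from Padilen.

borrowed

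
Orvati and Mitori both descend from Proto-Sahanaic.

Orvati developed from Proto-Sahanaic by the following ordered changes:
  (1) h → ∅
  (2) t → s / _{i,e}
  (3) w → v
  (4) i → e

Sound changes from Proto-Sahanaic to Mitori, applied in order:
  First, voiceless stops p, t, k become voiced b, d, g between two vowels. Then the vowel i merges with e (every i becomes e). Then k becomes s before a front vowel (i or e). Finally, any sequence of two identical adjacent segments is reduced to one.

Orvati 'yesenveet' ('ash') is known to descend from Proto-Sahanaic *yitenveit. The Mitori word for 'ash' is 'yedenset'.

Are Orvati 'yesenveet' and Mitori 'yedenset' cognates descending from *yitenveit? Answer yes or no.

Derive the expected Mitori reflex of *yitenveit:
Mitori: *yitenveit > yidenveit > yedenveet > yedenvet  (by intervocalic voicing, vowel merger, degemination)
The regular Mitori reflex would be 'yedenvet', but the attested form is 'yedenset'. The correspondence is irregular, so they are not cognates (the Mitori form has a different source).

no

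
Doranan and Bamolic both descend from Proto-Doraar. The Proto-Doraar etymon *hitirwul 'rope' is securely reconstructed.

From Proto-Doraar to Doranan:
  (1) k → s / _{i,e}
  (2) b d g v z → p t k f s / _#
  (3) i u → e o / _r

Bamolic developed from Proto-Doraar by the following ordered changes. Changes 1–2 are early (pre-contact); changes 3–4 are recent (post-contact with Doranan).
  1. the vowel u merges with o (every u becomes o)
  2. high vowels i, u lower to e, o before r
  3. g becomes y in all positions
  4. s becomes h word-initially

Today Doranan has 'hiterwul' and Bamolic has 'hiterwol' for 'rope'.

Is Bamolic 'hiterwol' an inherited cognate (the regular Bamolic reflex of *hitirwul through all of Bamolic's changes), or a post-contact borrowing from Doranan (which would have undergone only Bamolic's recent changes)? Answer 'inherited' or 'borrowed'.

inherited

If inherited, *hitirwul would pass through all of Bamolic's changes:
Bamolic: start from *hitirwul.
  rule 1 (vowel merger): hitirwul → hitirwol
  rule 2 (pre-rhotic lowering): hitirwol → hiterwol
  rule 3: no change — hiterwol
  rule 4: no change — hiterwol
  ⇒ Bamolic hiterwol
If borrowed from Doranan 'hiterwul' after the early changes, it would undergo only the recent ones:
  rule 3 (unconditioned shift): no change (hiterwul)
  rule 4 (debuccalisation): no change (hiterwul)
  ⇒ as a loan: hiterwul
Bamolic 'hiterwol' matches the inherited outcome exactly, so it is an inherited cognate, not a loan.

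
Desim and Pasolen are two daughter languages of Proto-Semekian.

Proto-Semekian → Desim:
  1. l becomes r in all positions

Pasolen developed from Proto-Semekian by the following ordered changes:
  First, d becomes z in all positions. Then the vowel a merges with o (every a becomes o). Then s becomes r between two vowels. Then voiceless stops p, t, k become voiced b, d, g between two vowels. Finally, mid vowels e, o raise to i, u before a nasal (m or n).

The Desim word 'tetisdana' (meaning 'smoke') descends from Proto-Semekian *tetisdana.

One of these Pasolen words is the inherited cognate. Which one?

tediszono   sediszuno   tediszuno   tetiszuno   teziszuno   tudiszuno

Pasolen: *tetisdana
  tetisdana → tetiszana   [unconditioned shift]
  tetiszana → tetiszono   [vowel merger]
  tetiszono (rule 3 does not apply)
  tetiszono → tediszono   [intervocalic voicing]
  tediszono → tediszuno   [pre-nasal raising]
  giving Pasolen tediszuno.
Among the options, 'tediszuno' alone shows every Pasolen change applied in order.

tediszuno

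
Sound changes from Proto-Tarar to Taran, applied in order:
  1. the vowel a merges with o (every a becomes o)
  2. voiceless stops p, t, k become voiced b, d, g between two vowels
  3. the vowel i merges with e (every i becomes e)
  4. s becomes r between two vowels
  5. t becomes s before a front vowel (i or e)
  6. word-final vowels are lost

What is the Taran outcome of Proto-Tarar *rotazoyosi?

rodozoyor

Taran: *rotazoyosi > rotozoyosi > rodozoyosi > rodozoyose > rodozoyore > rodozoyor  (by vowel merger, intervocalic voicing, vowel merger, rhotacism, apocope)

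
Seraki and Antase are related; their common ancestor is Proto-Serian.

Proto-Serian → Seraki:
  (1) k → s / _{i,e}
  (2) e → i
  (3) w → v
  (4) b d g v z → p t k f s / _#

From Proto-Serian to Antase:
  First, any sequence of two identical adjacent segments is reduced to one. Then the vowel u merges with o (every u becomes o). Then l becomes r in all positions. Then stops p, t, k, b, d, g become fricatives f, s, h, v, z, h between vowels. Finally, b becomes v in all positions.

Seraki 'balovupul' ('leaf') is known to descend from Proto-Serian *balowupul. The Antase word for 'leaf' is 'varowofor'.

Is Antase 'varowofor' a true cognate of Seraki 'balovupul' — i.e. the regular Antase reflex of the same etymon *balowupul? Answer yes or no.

yes

Derive the expected Antase reflex of *balowupul:
Antase: *balowupul
  balowupul (rule 1 does not apply)
  balowupul → balowopol   [vowel merger]
  balowopol → barowopor   [unconditioned shift]
  barowopor → barowofor   [intervocalic lenition]
  barowofor → varowofor   [unconditioned shift]
  giving Antase varowofor.
Antase 'varowofor' matches the regular reflex exactly, so the pair is cognate.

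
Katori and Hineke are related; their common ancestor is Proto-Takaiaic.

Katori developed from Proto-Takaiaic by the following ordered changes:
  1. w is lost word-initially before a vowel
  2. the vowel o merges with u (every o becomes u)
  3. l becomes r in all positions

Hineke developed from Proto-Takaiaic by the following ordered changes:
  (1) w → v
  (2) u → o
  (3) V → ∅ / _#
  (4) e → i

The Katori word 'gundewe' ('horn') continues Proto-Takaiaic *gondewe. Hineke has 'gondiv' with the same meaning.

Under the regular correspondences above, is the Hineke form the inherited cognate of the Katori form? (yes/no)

Derive the expected Hineke reflex of *gondewe:
Hineke: *gondewe > gondeve > gondev > gondiv  (by unconditioned shift, apocope, vowel merger)
Hineke 'gondiv' matches the regular reflex exactly, so the pair is cognate.

yes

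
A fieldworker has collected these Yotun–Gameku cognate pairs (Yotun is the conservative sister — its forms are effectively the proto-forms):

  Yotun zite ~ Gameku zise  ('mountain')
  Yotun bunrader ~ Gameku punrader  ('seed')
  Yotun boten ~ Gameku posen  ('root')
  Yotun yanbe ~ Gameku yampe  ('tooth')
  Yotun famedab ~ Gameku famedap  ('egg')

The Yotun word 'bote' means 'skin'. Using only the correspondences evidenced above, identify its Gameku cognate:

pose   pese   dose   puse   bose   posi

pose

boten ~ posen — Yotun b corresponds to Gameku p word-initially before a back vowel.
zite ~ zise, boten ~ posen — Yotun t corresponds to Gameku s between vowels (before a front vowel).
Applying these to Yotun 'bote':
  bote → pote   (b→p word-initially before a back vowel)
  pote → pose   (t→s between vowels (before a front vowel))
So the Gameku cognate is 'pose'.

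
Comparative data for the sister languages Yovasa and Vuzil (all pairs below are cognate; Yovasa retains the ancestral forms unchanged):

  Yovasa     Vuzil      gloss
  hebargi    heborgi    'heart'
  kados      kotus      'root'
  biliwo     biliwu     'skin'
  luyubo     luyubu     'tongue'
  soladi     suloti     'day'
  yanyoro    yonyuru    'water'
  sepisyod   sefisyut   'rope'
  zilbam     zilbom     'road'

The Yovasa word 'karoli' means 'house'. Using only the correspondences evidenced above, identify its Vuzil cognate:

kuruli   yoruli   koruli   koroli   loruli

koruli

hebargi ~ heborgi — Yovasa a corresponds to Vuzil o after a consonant, before r.
kados ~ kotus, soladi ~ suloti — Yovasa o corresponds to Vuzil u after a consonant, before a consonant other than r, m, n, p, b, f, v.
Applying these to Yovasa 'karoli':
  karoli → koroli   (a→o after a consonant, before r)
  koroli → koruli   (o→u after a consonant, before a consonant other than r, m, n, p, b, f, v)
So the Vuzil cognate is 'koruli'.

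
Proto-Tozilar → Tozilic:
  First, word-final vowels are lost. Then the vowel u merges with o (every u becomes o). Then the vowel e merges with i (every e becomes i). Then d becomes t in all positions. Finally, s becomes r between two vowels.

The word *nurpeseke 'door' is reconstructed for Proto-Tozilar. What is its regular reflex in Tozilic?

Tozilic: *nurpeseke
  nurpeseke → nurpesek   [apocope]
  nurpesek → norpesek   [vowel merger]
  norpesek → norpisik   [vowel merger]
  norpisik (rule 4 does not apply)
  norpisik → norpirik   [rhotacism]
  giving Tozilic norpirik.

norpirik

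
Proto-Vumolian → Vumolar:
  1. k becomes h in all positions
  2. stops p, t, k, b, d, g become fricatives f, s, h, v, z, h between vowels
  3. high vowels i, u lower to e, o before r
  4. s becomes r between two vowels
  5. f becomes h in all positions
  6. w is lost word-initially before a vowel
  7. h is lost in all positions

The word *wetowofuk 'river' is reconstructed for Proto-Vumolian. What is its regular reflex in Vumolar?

erowou

Vumolar: start from *wetowofuk.
  rule 1 (unconditioned shift): wetowofuk → wetowofuh
  rule 2 (intervocalic lenition): wetowofuh → wesowofuh
  rule 3: no change — wesowofuh
  rule 4 (rhotacism): wesowofuh → werowofuh
  rule 5 (unconditioned shift): werowofuh → werowohuh
  rule 6 (glide loss): werowohuh → erowohuh
  rule 7 (h-loss): erowohuh → erowou
  ⇒ Vumolar erowou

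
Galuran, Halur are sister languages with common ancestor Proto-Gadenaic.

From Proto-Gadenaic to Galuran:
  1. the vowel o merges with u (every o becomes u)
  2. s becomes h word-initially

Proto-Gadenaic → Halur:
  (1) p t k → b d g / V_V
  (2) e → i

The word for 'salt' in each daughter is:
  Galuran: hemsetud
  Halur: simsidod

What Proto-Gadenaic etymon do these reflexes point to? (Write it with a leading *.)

Position 7: Galuran has u, Halur has o. Halur preserves o here (none of its changes turn any other segment into o), so the proto-segment is *o.
Position 5: Galuran has e, Halur has i. Galuran preserves e here (none of its changes turn any other segment into e), so the proto-segment is *e.
Position 2: Galuran has e, Halur has i. Galuran preserves e here (none of its changes turn any other segment into e), so the proto-segment is *e.
This points to *semsetod. Verify forward in each daughter:
Galuran: start from *semsetod.
  rule 1 (vowel merger): semsetod → semsetud
  rule 2 (debuccalisation): semsetud → hemsetud
  ⇒ Galuran hemsetud
Halur: *semsetod
  semsetod → semsedod   [intervocalic voicing]
  semsedod → simsidod   [vowel merger]
  giving Halur simsidod.
No other proto-form is consistent with every reflex, so the reconstruction is *semsetod.

*semsetod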